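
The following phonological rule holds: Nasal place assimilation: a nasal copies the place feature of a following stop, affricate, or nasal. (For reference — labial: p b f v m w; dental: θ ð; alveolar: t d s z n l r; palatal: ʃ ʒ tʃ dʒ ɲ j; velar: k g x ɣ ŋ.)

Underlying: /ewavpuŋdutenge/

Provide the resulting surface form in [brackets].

/ŋ/ before /d/ (alveolar) → [n]
/n/ before /g/ (velar) → [ŋ]

[ewavpunduteŋge]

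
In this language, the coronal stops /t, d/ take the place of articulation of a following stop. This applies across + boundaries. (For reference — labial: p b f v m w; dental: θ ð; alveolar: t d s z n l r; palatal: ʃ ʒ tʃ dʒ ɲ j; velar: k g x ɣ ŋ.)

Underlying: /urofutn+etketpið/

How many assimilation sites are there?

/t/ before /k/ (velar) → [k]
/t/ before /p/ (labial) → [p]
2 segments change.

2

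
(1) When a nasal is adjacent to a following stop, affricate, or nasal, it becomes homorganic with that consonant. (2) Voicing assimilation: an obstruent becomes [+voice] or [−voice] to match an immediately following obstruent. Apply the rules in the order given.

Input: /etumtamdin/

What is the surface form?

[etuntandin]

Rule 1: /m/ before /t/ (alveolar) → [n]
Rule 1: /m/ before /d/ (alveolar) → [n]
After rule 1: etuntandin
Rule 2: no segment meets the rule's conditions; no change.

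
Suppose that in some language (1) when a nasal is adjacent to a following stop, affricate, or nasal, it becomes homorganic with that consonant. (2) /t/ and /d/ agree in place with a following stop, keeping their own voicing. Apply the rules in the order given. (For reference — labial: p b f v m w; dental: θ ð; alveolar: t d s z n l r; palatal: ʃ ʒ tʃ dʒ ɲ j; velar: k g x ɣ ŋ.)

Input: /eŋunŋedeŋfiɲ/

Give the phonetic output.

[eŋuŋŋedeŋfiɲ]

Rule 1: /n/ before /ŋ/ (velar) → [ŋ]
After rule 1: eŋuŋŋedeŋfiɲ
Rule 2: no segment meets the rule's conditions; no change.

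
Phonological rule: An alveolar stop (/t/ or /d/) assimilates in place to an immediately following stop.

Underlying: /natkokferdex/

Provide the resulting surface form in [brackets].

/t/ before /k/ (velar) → [k]

[nakkokferdex]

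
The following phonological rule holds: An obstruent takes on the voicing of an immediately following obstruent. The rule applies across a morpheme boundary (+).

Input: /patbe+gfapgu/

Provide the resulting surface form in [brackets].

/t/ before /b/ (voiced) → [d]
/g/ before /f/ (voiceless) → [k]
/p/ before /g/ (voiced) → [b]

[padbe+kfabgu]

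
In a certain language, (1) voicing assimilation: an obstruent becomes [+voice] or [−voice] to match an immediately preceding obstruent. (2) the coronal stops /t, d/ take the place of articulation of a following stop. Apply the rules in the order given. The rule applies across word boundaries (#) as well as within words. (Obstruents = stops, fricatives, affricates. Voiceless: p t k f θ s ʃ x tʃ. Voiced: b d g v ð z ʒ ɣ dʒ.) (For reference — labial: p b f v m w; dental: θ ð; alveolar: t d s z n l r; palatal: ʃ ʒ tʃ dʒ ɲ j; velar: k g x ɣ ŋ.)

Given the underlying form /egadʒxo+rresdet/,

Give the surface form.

[egadʒɣo+rrestet]

Rule 1: /x/ after /dʒ/ (voiced) → [ɣ]
Rule 1: /d/ after /s/ (voiceless) → [t]
After rule 1: egadʒɣo+rrestet
Rule 2: no segment meets the rule's conditions; no change.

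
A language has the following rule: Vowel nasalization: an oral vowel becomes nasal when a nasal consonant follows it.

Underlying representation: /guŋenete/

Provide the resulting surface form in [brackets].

/u/ before nasal /ŋ/ → [ũ]
/e/ before nasal /n/ → [ẽ]

[gũŋẽnete]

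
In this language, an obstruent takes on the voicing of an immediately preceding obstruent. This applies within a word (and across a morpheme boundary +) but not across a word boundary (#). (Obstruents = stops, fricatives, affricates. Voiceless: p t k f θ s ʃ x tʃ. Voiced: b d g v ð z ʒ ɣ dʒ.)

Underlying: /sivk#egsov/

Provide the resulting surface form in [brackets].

/k/ after /v/ (voiced) → [g]
/s/ after /g/ (voiced) → [z]

[sivg#egzov]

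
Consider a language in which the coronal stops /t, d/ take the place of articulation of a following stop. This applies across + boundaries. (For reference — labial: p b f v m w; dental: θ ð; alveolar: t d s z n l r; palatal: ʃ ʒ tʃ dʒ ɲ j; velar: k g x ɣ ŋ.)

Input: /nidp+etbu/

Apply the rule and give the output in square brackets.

/d/ before /p/ (labial) → [b]
/t/ before /b/ (labial) → [p]

[nibp+epbu]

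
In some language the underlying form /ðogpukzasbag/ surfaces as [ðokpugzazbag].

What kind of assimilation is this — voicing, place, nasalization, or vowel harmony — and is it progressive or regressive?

/g/→[k] /k/→[g] /s/→[z].
Each target copies a feature from the following segment, so the direction is regressive.

voicing assimilation, regressive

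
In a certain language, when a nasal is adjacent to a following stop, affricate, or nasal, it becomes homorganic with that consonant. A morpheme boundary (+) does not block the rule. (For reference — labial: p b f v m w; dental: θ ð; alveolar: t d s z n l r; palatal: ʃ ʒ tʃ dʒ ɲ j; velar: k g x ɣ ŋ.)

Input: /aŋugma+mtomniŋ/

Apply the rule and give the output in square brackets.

[aŋugma+ntonniŋ]

/m/ before /t/ (alveolar) → [n]
/m/ before /n/ (alveolar) → [n]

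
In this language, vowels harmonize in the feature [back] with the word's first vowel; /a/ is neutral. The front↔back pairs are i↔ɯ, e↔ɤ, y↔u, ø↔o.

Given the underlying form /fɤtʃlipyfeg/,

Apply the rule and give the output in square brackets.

[fɤtʃlɯpufɤg]

/i/ harmonizes with /ɤ/ ([+back]) → [ɯ]
/y/ harmonizes with /ɤ/ ([+back]) → [u]
/e/ harmonizes with /ɤ/ ([+back]) → [ɤ]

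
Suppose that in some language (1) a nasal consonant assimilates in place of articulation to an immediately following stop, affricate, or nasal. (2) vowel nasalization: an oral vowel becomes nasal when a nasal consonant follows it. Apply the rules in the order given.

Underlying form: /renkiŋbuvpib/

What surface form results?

[rẽŋkĩmbuvpib]

Rule 1: /n/ before /k/ (velar) → [ŋ]
Rule 1: /ŋ/ before /b/ (labial) → [m]
After rule 1: reŋkimbuvpib
Rule 2: /e/ before nasal /ŋ/ → [ẽ]
Rule 2: /i/ before nasal /m/ → [ĩ]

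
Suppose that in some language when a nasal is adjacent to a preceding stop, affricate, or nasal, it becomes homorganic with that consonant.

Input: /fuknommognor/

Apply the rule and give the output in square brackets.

/n/ after /k/ (velar) → [ŋ]
/n/ after /g/ (velar) → [ŋ]

[fukŋommogŋor]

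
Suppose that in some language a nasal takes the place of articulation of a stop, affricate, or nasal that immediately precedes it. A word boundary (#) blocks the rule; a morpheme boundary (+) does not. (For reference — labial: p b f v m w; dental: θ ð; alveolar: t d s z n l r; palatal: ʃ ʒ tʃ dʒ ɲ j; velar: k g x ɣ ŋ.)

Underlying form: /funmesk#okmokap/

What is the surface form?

[funnesk#okŋokap]

/m/ after /n/ (alveolar) → [n]
/m/ after /k/ (velar) → [ŋ]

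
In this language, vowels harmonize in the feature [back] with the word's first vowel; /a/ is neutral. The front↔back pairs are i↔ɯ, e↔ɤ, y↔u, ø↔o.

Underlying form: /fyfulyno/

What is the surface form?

/u/ harmonizes with /y/ ([-back]) → [y]
/o/ harmonizes with /y/ ([-back]) → [ø]

[fyfylynø]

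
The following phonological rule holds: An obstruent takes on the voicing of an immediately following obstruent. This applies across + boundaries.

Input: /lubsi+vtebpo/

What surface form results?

[lupsi+fteppo]

/b/ before /s/ (voiceless) → [p]
/v/ before /t/ (voiceless) → [f]
/b/ before /p/ (voiceless) → [p]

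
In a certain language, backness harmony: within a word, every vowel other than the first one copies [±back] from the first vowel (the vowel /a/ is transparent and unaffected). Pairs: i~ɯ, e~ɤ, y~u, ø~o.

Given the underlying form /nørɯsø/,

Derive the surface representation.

[nørisø]

/ɯ/ harmonizes with /ø/ ([-back]) → [i]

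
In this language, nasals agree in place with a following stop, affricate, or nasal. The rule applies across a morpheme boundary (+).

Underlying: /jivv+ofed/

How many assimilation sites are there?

No segment meets the rule's conditions.

0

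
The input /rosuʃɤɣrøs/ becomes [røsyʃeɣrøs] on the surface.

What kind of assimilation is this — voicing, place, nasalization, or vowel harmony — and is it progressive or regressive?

/o/→[ø] /u/→[y] /ɤ/→[e].
Vowels agree with the last vowel, so the harmony is regressive.

vowel harmony, regressive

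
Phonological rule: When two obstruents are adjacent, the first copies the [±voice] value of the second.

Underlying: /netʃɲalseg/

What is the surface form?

[netʃɲalseg]

no segment meets the rule's conditions; no change.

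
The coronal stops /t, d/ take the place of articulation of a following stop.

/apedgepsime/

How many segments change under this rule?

/d/ before /g/ (velar) → [g]
1 segment changes.

1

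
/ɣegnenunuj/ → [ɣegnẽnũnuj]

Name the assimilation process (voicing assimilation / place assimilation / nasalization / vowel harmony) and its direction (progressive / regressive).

nasalization, regressive

/e/→[ẽ] /u/→[ũ].
Each target copies a feature from the following segment, so the direction is regressive.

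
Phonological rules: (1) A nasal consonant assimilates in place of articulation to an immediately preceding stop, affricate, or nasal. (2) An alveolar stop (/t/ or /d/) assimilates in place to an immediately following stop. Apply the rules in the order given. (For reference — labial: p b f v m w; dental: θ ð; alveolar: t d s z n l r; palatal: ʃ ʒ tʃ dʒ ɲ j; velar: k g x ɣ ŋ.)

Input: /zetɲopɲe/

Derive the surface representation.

Rule 1: /ɲ/ after /t/ (alveolar) → [n]
Rule 1: /ɲ/ after /p/ (labial) → [m]
After rule 1: zetnopme
Rule 2: no segment meets the rule's conditions; no change.

[zetnopme]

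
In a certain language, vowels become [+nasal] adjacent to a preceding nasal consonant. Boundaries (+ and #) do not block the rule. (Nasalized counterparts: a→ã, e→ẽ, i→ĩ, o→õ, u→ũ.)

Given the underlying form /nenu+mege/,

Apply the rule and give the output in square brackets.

[nẽnũ+mẽge]

/e/ after nasal /n/ → [ẽ]
/u/ after nasal /n/ → [ũ]
/e/ after nasal /m/ → [ẽ]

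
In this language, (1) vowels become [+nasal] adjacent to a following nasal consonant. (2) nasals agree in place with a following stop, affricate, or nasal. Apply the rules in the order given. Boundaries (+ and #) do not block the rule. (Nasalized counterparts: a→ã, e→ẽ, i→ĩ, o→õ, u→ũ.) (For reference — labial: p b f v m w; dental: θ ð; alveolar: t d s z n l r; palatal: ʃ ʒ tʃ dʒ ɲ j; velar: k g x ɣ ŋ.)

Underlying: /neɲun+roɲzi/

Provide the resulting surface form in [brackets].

Rule 1: /e/ before nasal /ɲ/ → [ẽ]
Rule 1: /u/ before nasal /n/ → [ũ]
Rule 1: /o/ before nasal /ɲ/ → [õ]
After rule 1: nẽɲũn+rõɲzi
Rule 2: no segment meets the rule's conditions; no change.

[nẽɲũn+rõɲzi]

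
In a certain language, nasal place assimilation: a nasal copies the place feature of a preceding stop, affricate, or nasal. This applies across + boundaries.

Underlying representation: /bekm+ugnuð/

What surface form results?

[bekŋ+ugŋuð]

/m/ after /k/ (velar) → [ŋ]
/n/ after /g/ (velar) → [ŋ]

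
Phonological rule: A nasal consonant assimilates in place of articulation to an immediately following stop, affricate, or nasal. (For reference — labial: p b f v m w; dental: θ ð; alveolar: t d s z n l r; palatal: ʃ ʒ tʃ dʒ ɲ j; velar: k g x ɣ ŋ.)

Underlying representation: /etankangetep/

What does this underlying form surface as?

/n/ before /k/ (velar) → [ŋ]
/n/ before /g/ (velar) → [ŋ]

[etaŋkaŋgetep]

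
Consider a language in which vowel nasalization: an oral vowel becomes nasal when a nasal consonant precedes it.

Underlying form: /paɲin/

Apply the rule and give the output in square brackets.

[paɲĩn]

/i/ after nasal /ɲ/ → [ĩ]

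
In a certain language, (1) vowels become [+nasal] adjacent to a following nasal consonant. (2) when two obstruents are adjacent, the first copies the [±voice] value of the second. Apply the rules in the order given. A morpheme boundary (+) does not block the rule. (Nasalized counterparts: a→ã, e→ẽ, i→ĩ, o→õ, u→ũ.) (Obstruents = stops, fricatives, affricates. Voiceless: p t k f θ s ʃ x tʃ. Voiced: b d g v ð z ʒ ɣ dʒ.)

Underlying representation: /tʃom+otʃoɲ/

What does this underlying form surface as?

[tʃõm+otʃõɲ]

Rule 1: /o/ before nasal /m/ → [õ]
Rule 1: /o/ before nasal /ɲ/ → [õ]
After rule 1: tʃõm+otʃõɲ
Rule 2: no segment meets the rule's conditions; no change.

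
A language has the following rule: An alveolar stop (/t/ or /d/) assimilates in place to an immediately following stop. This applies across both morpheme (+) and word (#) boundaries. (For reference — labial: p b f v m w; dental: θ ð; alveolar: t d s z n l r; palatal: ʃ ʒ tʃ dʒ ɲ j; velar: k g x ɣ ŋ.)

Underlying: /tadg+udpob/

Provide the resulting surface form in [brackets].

/d/ before /g/ (velar) → [g]
/d/ before /p/ (labial) → [b]

[tagg+ubpob]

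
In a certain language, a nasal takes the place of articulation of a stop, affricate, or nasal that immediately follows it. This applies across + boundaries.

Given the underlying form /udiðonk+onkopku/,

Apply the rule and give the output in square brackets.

/n/ before /k/ (velar) → [ŋ]
/n/ before /k/ (velar) → [ŋ]

[udiðoŋk+oŋkopku]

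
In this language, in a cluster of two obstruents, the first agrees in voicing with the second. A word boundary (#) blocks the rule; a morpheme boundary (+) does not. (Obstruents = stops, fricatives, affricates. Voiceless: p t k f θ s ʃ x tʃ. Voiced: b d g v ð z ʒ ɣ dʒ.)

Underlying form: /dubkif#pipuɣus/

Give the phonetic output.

[dupkif#pipuɣus]

/b/ before /k/ (voiceless) → [p]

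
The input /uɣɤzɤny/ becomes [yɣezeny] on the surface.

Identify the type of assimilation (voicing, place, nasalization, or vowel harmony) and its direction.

vowel harmony, regressive

/u/→[y] /ɤ/→[e] /ɤ/→[e].
Vowels agree with the last vowel, so the harmony is regressive.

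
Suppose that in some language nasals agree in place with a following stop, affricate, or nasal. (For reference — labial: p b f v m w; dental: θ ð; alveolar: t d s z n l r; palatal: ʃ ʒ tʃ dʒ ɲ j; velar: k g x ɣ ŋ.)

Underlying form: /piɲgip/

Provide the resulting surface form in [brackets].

[piŋgip]

/ɲ/ before /g/ (velar) → [ŋ]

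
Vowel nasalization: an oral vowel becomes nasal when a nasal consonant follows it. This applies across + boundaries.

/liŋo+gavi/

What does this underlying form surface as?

/i/ before nasal /ŋ/ → [ĩ]

[lĩŋo+gavi]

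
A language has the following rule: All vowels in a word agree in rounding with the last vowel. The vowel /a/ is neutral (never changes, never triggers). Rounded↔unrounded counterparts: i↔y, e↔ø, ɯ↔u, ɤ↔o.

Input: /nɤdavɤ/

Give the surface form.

no segment meets the rule's conditions; no change.

[nɤdavɤ]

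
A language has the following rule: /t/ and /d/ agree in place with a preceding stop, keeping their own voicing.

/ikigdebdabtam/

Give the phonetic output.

[ikiggebbabpam]

/d/ after /g/ (velar) → [g]
/d/ after /b/ (labial) → [b]
/t/ after /b/ (labial) → [p]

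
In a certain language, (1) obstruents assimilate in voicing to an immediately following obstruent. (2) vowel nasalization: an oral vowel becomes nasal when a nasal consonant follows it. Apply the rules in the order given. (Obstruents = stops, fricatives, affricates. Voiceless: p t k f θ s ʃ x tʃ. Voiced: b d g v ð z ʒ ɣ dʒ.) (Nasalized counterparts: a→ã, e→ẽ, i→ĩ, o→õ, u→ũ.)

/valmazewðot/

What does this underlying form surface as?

Rule 1: no segment meets the rule's conditions; no change.
After rule 1: valmazewðot
Rule 2: no segment meets the rule's conditions; no change.

[valmazewðot]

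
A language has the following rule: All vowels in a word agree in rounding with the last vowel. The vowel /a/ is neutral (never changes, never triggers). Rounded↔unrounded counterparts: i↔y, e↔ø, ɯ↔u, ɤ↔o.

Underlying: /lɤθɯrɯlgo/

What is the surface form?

[loθurulgo]

/ɤ/ harmonizes with /o/ ([+round]) → [o]
/ɯ/ harmonizes with /o/ ([+round]) → [u]
/ɯ/ harmonizes with /o/ ([+round]) → [u]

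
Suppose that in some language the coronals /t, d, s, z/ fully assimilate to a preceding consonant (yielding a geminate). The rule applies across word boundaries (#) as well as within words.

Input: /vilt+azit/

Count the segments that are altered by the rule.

/t/ after /l/ → [l] (total assimilation)
1 segment changes.

1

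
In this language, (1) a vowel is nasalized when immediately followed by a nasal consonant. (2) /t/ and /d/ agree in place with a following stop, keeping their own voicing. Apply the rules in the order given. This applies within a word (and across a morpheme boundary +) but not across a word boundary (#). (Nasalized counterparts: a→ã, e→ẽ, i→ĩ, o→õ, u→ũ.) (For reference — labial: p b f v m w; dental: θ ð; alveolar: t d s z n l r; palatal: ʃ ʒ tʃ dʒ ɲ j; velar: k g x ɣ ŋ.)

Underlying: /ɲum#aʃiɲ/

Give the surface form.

[ɲũm#aʃĩɲ]

Rule 1: /u/ before nasal /m/ → [ũ]
Rule 1: /i/ before nasal /ɲ/ → [ĩ]
After rule 1: ɲũm#aʃĩɲ
Rule 2: no segment meets the rule's conditions; no change.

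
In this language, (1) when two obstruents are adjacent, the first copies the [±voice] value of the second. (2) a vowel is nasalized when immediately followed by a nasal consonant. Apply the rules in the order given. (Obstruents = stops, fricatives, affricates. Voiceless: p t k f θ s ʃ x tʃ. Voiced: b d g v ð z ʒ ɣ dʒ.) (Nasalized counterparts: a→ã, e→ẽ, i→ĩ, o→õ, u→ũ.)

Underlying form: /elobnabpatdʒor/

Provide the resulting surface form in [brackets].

[elobnappaddʒor]

Rule 1: /b/ before /p/ (voiceless) → [p]
Rule 1: /t/ before /dʒ/ (voiced) → [d]
After rule 1: elobnappaddʒor
Rule 2: no segment meets the rule's conditions; no change.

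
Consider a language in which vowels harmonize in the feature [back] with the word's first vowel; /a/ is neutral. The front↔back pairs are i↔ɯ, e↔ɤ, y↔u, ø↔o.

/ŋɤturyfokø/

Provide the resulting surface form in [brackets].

[ŋɤturufoko]

/y/ harmonizes with /ɤ/ ([+back]) → [u]
/ø/ harmonizes with /ɤ/ ([+back]) → [o]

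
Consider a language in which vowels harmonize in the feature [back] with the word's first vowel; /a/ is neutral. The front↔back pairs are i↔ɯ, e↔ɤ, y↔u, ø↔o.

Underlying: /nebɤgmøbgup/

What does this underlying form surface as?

[nebegmøbgyp]

/ɤ/ harmonizes with /e/ ([-back]) → [e]
/u/ harmonizes with /e/ ([-back]) → [y]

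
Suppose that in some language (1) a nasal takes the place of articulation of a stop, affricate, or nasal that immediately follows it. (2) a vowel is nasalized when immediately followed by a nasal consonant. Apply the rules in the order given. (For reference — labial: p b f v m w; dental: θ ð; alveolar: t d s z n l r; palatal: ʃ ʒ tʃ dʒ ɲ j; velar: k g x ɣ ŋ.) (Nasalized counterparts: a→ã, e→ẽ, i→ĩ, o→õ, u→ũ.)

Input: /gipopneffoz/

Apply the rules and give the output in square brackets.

[gipopneffoz]

Rule 1: no segment meets the rule's conditions; no change.
After rule 1: gipopneffoz
Rule 2: no segment meets the rule's conditions; no change.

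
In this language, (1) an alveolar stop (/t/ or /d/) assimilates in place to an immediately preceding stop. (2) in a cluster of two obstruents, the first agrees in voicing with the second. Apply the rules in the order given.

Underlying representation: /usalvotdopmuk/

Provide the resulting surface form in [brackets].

[usalvoddopmuk]

Rule 1: no segment meets the rule's conditions; no change.
After rule 1: usalvotdopmuk
Rule 2: /t/ before /d/ (voiced) → [d]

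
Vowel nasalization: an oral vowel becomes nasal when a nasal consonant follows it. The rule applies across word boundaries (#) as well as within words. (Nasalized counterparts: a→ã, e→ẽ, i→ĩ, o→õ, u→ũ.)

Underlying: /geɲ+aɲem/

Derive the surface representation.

[gẽɲ+ãɲẽm]

/e/ before nasal /ɲ/ → [ẽ]
/a/ before nasal /ɲ/ → [ã]
/e/ before nasal /m/ → [ẽ]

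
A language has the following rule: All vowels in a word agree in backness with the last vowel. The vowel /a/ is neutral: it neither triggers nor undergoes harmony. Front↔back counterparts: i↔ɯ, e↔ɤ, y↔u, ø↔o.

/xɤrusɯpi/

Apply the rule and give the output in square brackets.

[xerysipi]

/ɤ/ harmonizes with /i/ ([-back]) → [e]
/u/ harmonizes with /i/ ([-back]) → [y]
/ɯ/ harmonizes with /i/ ([-back]) → [i]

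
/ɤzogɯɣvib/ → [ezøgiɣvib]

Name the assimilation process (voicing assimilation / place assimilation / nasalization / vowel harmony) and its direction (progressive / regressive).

/ɤ/→[e] /o/→[ø] /ɯ/→[i].
Vowels agree with the last vowel, so the harmony is regressive.

vowel harmony, regressive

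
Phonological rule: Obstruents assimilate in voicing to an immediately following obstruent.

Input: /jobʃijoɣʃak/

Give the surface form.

[jopʃijoxʃak]

/b/ before /ʃ/ (voiceless) → [p]
/ɣ/ before /ʃ/ (voiceless) → [x]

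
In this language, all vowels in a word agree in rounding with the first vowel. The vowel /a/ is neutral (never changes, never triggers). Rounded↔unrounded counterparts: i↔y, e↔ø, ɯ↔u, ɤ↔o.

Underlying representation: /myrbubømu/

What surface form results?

[myrbubømu]

no segment meets the rule's conditions; no change.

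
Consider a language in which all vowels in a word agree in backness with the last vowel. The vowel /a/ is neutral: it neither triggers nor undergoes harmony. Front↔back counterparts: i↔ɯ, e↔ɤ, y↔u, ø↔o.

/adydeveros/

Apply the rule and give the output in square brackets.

/y/ harmonizes with /o/ ([+back]) → [u]
/e/ harmonizes with /o/ ([+back]) → [ɤ]
/e/ harmonizes with /o/ ([+back]) → [ɤ]

[adudɤvɤros]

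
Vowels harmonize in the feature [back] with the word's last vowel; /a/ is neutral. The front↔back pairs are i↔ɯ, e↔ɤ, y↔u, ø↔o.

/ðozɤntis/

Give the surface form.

[ðøzentis]

/o/ harmonizes with /i/ ([-back]) → [ø]
/ɤ/ harmonizes with /i/ ([-back]) → [e]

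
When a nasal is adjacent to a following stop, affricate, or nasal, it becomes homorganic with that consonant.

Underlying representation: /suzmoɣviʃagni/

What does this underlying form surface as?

[suzmoɣviʃagni]

no segment meets the rule's conditions; no change.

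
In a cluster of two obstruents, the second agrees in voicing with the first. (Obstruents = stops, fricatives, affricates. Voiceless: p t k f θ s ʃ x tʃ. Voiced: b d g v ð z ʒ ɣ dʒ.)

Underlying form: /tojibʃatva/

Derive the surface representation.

/ʃ/ after /b/ (voiced) → [ʒ]
/v/ after /t/ (voiceless) → [f]

[tojibʒatfa]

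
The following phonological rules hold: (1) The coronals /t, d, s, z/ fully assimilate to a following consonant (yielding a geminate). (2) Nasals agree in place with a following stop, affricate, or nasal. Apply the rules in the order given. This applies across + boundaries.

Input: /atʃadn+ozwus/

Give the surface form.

Rule 1: /d/ before /n/ → [n] (total assimilation)
Rule 1: /z/ before /w/ → [w] (total assimilation)
After rule 1: atʃann+owwus
Rule 2: no segment meets the rule's conditions; no change.

[atʃann+owwus]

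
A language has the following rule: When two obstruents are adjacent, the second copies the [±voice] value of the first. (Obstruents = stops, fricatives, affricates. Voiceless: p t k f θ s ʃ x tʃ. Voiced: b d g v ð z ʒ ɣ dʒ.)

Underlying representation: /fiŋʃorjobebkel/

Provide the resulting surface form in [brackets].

/k/ after /b/ (voiced) → [g]

[fiŋʃorjobebgel]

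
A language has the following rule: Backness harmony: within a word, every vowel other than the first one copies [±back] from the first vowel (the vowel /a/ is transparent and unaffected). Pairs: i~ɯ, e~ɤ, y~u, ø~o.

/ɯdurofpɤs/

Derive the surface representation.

[ɯdurofpɤs]

no segment meets the rule's conditions; no change.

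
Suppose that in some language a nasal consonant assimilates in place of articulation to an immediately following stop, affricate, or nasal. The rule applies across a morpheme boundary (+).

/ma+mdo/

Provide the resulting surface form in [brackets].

[ma+ndo]

/m/ before /d/ (alveolar) → [n]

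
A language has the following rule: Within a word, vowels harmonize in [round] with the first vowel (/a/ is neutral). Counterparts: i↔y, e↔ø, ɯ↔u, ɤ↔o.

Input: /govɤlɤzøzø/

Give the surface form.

/ɤ/ harmonizes with /o/ ([+round]) → [o]
/ɤ/ harmonizes with /o/ ([+round]) → [o]

[govolozøzø]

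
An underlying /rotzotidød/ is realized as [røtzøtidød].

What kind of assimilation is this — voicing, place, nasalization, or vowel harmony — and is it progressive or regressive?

vowel harmony, regressive

/o/→[ø] /o/→[ø].
Vowels agree with the last vowel, so the harmony is regressive.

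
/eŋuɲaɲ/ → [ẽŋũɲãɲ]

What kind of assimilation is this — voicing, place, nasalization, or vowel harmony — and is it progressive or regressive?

nasalization, regressive

/e/→[ẽ] /u/→[ũ] /a/→[ã].
Each target copies a feature from the following segment, so the direction is regressive.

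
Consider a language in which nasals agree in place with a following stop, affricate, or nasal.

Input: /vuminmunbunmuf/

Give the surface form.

/n/ before /m/ (labial) → [m]
/n/ before /b/ (labial) → [m]
/n/ before /m/ (labial) → [m]

[vumimmumbummuf]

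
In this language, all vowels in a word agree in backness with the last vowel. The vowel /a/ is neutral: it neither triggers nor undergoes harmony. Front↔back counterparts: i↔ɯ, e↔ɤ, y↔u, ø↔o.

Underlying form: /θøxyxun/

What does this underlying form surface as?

[θoxuxun]

/ø/ harmonizes with /u/ ([+back]) → [o]
/y/ harmonizes with /u/ ([+back]) → [u]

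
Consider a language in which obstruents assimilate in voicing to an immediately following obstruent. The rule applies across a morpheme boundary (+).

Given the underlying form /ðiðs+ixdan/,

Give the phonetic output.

[ðiθs+iɣdan]

/ð/ before /s/ (voiceless) → [θ]
/x/ before /d/ (voiced) → [ɣ]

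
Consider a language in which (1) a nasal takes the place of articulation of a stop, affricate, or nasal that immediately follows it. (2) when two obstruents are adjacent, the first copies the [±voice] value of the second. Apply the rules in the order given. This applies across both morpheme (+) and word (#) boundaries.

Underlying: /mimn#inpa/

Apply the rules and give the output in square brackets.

Rule 1: /m/ before /n/ (alveolar) → [n]
Rule 1: /n/ before /p/ (labial) → [m]
After rule 1: minn#impa
Rule 2: no segment meets the rule's conditions; no change.

[minn#impa]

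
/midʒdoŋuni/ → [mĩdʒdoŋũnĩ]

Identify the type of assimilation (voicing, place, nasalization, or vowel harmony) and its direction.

/i/→[ĩ] /u/→[ũ] /i/→[ĩ].
Each target copies a feature from the preceding segment, so the direction is progressive.

nasalization, progressive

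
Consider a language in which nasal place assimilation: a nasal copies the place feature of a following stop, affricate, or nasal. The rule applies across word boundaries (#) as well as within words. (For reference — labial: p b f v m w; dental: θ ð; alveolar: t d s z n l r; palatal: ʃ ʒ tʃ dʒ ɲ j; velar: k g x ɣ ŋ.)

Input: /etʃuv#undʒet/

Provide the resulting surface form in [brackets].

[etʃuv#uɲdʒet]

/n/ before /dʒ/ (palatal) → [ɲ]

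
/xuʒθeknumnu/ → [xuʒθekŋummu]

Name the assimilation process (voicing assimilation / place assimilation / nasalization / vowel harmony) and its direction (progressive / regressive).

place assimilation, progressive

/n/→[ŋ] /n/→[m].
Each target copies a feature from the preceding segment, so the direction is progressive.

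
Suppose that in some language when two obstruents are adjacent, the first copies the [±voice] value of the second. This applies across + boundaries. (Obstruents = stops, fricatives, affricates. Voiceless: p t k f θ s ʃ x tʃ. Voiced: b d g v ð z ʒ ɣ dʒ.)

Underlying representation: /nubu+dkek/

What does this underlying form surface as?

/d/ before /k/ (voiceless) → [t]

[nubu+tkek]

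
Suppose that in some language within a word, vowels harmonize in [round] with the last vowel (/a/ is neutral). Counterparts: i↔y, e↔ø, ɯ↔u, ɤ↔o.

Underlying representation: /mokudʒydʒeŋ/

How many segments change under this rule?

/o/ harmonizes with /e/ ([-round]) → [ɤ]
/u/ harmonizes with /e/ ([-round]) → [ɯ]
/y/ harmonizes with /e/ ([-round]) → [i]
3 segments change.

3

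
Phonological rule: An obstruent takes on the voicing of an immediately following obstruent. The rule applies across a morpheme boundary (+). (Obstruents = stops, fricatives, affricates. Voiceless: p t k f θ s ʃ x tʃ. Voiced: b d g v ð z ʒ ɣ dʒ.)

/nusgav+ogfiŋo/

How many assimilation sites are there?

/s/ before /g/ (voiced) → [z]
/g/ before /f/ (voiceless) → [k]
2 segments change.

2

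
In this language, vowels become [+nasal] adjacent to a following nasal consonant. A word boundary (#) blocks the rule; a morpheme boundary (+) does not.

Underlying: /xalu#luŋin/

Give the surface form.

[xalu#lũŋĩn]

/u/ before nasal /ŋ/ → [ũ]
/i/ before nasal /n/ → [ĩ]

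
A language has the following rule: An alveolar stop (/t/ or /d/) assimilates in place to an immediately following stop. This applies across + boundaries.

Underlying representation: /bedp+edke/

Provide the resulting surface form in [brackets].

/d/ before /p/ (labial) → [b]
/d/ before /k/ (velar) → [g]

[bebp+egke]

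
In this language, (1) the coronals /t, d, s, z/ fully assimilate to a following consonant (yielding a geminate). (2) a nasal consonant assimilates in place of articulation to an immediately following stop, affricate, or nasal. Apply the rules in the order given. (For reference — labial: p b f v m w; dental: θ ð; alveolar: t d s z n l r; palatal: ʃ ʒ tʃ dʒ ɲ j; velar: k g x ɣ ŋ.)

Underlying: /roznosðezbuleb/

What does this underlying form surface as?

Rule 1: /z/ before /n/ → [n] (total assimilation)
Rule 1: /s/ before /ð/ → [ð] (total assimilation)
Rule 1: /z/ before /b/ → [b] (total assimilation)
After rule 1: ronnoððebbuleb
Rule 2: no segment meets the rule's conditions; no change.

[ronnoððebbuleb]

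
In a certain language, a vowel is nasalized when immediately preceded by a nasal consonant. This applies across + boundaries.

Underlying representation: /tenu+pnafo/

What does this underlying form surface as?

[tenũ+pnãfo]

/u/ after nasal /n/ → [ũ]
/a/ after nasal /n/ → [ã]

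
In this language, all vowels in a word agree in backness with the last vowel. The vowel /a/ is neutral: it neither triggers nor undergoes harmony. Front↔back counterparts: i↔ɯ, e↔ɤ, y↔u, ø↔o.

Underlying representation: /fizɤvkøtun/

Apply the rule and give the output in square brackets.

/i/ harmonizes with /u/ ([+back]) → [ɯ]
/ø/ harmonizes with /u/ ([+back]) → [o]

[fɯzɤvkotun]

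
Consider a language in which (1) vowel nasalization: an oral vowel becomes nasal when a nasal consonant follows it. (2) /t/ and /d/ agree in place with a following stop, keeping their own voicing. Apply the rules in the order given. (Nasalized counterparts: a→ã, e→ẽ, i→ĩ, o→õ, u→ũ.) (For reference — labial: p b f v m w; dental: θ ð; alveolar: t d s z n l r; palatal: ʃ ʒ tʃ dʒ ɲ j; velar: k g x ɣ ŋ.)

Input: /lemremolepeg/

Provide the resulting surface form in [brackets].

[lẽmrẽmolepeg]

Rule 1: /e/ before nasal /m/ → [ẽ]
Rule 1: /e/ before nasal /m/ → [ẽ]
After rule 1: lẽmrẽmolepeg
Rule 2: no segment meets the rule's conditions; no change.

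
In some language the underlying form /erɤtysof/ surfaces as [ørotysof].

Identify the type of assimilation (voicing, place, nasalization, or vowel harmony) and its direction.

vowel harmony, regressive

/e/→[ø] /ɤ/→[o].
Vowels agree with the last vowel, so the harmony is regressive.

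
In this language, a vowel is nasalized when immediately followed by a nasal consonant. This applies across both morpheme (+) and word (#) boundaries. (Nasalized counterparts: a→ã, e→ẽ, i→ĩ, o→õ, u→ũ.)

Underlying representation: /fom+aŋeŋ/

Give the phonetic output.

[fõm+ãŋẽŋ]

/o/ before nasal /m/ → [õ]
/a/ before nasal /ŋ/ → [ã]
/e/ before nasal /ŋ/ → [ẽ]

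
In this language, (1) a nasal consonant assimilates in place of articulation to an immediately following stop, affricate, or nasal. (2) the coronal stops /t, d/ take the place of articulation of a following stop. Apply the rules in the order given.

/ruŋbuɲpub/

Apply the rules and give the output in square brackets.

Rule 1: /ŋ/ before /b/ (labial) → [m]
Rule 1: /ɲ/ before /p/ (labial) → [m]
After rule 1: rumbumpub
Rule 2: no segment meets the rule's conditions; no change.

[rumbumpub]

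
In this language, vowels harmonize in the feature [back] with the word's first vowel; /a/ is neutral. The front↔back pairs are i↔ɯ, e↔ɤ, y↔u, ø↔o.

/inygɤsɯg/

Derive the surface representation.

[inygesig]

/ɤ/ harmonizes with /i/ ([-back]) → [e]
/ɯ/ harmonizes with /i/ ([-back]) → [i]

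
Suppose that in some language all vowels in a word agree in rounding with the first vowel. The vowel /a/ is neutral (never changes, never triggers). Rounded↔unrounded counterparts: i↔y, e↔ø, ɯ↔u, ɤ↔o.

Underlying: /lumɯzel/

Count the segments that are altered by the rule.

2

/ɯ/ harmonizes with /u/ ([+round]) → [u]
/e/ harmonizes with /u/ ([+round]) → [ø]
2 segments change.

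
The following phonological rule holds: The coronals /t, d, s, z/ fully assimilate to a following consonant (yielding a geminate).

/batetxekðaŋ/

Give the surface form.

[batexxekðaŋ]

/t/ before /x/ → [x] (total assimilation)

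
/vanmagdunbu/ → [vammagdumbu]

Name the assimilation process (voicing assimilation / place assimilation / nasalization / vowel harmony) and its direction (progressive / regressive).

place assimilation, regressive

/n/→[m] /n/→[m].
Each target copies a feature from the following segment, so the direction is regressive.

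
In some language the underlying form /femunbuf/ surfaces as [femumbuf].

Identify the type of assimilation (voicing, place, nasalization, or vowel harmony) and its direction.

place assimilation, regressive

/n/→[m].
Each target copies a feature from the following segment, so the direction is regressive.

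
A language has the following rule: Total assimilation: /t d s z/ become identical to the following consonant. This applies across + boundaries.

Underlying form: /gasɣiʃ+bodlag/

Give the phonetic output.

[gaɣɣiʃ+bollag]

/s/ before /ɣ/ → [ɣ] (total assimilation)
/d/ before /l/ → [l] (total assimilation)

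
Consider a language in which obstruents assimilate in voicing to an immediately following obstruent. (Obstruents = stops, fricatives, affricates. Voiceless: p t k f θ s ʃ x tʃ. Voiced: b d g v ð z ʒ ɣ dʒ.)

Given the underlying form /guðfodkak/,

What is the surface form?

[guθfotkak]

/ð/ before /f/ (voiceless) → [θ]
/d/ before /k/ (voiceless) → [t]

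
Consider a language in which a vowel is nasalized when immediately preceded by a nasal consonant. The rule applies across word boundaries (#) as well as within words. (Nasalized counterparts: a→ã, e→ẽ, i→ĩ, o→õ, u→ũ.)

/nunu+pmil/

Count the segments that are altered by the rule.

/u/ after nasal /n/ → [ũ]
/u/ after nasal /n/ → [ũ]
/i/ after nasal /m/ → [ĩ]
3 segments change.

3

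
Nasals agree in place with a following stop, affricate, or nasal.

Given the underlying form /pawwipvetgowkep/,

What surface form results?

no segment meets the rule's conditions; no change.

[pawwipvetgowkep]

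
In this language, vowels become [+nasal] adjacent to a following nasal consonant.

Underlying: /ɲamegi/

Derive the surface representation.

/a/ before nasal /m/ → [ã]

[ɲãmegi]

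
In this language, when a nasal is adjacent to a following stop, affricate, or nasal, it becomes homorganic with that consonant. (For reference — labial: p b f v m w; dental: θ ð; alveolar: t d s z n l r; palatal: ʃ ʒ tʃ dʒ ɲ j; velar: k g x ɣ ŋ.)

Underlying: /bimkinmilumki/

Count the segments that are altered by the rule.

/m/ before /k/ (velar) → [ŋ]
/n/ before /m/ (labial) → [m]
/m/ before /k/ (velar) → [ŋ]
3 segments change.

3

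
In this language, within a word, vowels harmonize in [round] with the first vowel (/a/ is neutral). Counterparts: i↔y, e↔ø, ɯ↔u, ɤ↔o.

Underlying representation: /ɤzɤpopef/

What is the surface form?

/o/ harmonizes with /ɤ/ ([-round]) → [ɤ]

[ɤzɤpɤpef]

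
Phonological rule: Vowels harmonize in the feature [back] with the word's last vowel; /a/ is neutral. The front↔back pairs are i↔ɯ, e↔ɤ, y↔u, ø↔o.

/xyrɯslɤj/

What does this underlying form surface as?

[xurɯslɤj]

/y/ harmonizes with /ɤ/ ([+back]) → [u]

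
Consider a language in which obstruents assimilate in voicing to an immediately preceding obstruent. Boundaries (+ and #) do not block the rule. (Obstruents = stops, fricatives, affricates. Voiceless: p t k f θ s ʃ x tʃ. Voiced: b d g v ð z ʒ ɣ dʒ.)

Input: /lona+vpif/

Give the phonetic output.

/p/ after /v/ (voiced) → [b]

[lona+vbif]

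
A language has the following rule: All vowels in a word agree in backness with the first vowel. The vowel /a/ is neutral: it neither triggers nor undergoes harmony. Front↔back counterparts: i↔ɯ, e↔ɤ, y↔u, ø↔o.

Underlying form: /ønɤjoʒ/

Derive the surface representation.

/ɤ/ harmonizes with /ø/ ([-back]) → [e]
/o/ harmonizes with /ø/ ([-back]) → [ø]

[ønejøʒ]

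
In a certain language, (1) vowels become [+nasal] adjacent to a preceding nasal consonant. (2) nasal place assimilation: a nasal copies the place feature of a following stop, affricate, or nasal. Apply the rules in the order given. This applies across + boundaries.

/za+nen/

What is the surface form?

Rule 1: /e/ after nasal /n/ → [ẽ]
After rule 1: za+nẽn
Rule 2: no segment meets the rule's conditions; no change.

[za+nẽn]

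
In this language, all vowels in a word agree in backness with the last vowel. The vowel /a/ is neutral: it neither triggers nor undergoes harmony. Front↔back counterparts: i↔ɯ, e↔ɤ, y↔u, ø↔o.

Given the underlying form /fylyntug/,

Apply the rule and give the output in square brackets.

[fuluntug]

/y/ harmonizes with /u/ ([+back]) → [u]
/y/ harmonizes with /u/ ([+back]) → [u]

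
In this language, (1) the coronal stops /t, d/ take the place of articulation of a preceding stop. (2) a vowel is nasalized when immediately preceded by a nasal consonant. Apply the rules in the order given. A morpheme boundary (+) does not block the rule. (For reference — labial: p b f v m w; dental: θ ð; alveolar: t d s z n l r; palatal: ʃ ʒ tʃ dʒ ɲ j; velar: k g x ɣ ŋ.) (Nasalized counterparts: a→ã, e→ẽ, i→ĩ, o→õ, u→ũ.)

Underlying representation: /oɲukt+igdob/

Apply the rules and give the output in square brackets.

[oɲũkk+iggob]

Rule 1: /t/ after /k/ (velar) → [k]
Rule 1: /d/ after /g/ (velar) → [g]
After rule 1: oɲukk+iggob
Rule 2: /u/ after nasal /ɲ/ → [ũ]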